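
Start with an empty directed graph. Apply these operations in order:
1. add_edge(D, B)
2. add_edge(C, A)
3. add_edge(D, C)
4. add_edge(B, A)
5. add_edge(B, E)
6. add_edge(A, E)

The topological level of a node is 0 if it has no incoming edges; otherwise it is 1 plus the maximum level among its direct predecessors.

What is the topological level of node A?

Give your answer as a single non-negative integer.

Op 1: add_edge(D, B). Edges now: 1
Op 2: add_edge(C, A). Edges now: 2
Op 3: add_edge(D, C). Edges now: 3
Op 4: add_edge(B, A). Edges now: 4
Op 5: add_edge(B, E). Edges now: 5
Op 6: add_edge(A, E). Edges now: 6
Compute levels (Kahn BFS):
  sources (in-degree 0): D
  process D: level=0
    D->B: in-degree(B)=0, level(B)=1, enqueue
    D->C: in-degree(C)=0, level(C)=1, enqueue
  process B: level=1
    B->A: in-degree(A)=1, level(A)>=2
    B->E: in-degree(E)=1, level(E)>=2
  process C: level=1
    C->A: in-degree(A)=0, level(A)=2, enqueue
  process A: level=2
    A->E: in-degree(E)=0, level(E)=3, enqueue
  process E: level=3
All levels: A:2, B:1, C:1, D:0, E:3
level(A) = 2

Answer: 2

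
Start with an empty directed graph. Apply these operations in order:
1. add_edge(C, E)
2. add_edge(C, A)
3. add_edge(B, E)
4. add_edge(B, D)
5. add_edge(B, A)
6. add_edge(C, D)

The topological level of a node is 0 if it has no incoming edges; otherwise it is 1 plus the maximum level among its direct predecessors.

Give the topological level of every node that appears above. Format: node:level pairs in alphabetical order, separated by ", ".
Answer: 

Op 1: add_edge(C, E). Edges now: 1
Op 2: add_edge(C, A). Edges now: 2
Op 3: add_edge(B, E). Edges now: 3
Op 4: add_edge(B, D). Edges now: 4
Op 5: add_edge(B, A). Edges now: 5
Op 6: add_edge(C, D). Edges now: 6
Compute levels (Kahn BFS):
  sources (in-degree 0): B, C
  process B: level=0
    B->A: in-degree(A)=1, level(A)>=1
    B->D: in-degree(D)=1, level(D)>=1
    B->E: in-degree(E)=1, level(E)>=1
  process C: level=0
    C->A: in-degree(A)=0, level(A)=1, enqueue
    C->D: in-degree(D)=0, level(D)=1, enqueue
    C->E: in-degree(E)=0, level(E)=1, enqueue
  process A: level=1
  process D: level=1
  process E: level=1
All levels: A:1, B:0, C:0, D:1, E:1

Answer: A:1, B:0, C:0, D:1, E:1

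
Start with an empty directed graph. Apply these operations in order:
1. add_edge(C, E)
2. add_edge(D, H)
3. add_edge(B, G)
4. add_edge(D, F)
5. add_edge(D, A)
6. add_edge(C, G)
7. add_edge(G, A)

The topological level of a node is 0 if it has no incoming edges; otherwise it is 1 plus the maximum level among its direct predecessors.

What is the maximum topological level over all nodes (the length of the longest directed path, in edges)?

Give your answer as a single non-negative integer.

Op 1: add_edge(C, E). Edges now: 1
Op 2: add_edge(D, H). Edges now: 2
Op 3: add_edge(B, G). Edges now: 3
Op 4: add_edge(D, F). Edges now: 4
Op 5: add_edge(D, A). Edges now: 5
Op 6: add_edge(C, G). Edges now: 6
Op 7: add_edge(G, A). Edges now: 7
Compute levels (Kahn BFS):
  sources (in-degree 0): B, C, D
  process B: level=0
    B->G: in-degree(G)=1, level(G)>=1
  process C: level=0
    C->E: in-degree(E)=0, level(E)=1, enqueue
    C->G: in-degree(G)=0, level(G)=1, enqueue
  process D: level=0
    D->A: in-degree(A)=1, level(A)>=1
    D->F: in-degree(F)=0, level(F)=1, enqueue
    D->H: in-degree(H)=0, level(H)=1, enqueue
  process E: level=1
  process G: level=1
    G->A: in-degree(A)=0, level(A)=2, enqueue
  process F: level=1
  process H: level=1
  process A: level=2
All levels: A:2, B:0, C:0, D:0, E:1, F:1, G:1, H:1
max level = 2

Answer: 2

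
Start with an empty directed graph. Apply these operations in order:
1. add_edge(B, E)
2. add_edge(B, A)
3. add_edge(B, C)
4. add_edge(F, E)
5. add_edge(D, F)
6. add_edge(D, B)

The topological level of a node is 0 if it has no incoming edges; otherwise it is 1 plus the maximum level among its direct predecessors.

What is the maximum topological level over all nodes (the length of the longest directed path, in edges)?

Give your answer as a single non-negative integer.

Answer: 2

Derivation:
Op 1: add_edge(B, E). Edges now: 1
Op 2: add_edge(B, A). Edges now: 2
Op 3: add_edge(B, C). Edges now: 3
Op 4: add_edge(F, E). Edges now: 4
Op 5: add_edge(D, F). Edges now: 5
Op 6: add_edge(D, B). Edges now: 6
Compute levels (Kahn BFS):
  sources (in-degree 0): D
  process D: level=0
    D->B: in-degree(B)=0, level(B)=1, enqueue
    D->F: in-degree(F)=0, level(F)=1, enqueue
  process B: level=1
    B->A: in-degree(A)=0, level(A)=2, enqueue
    B->C: in-degree(C)=0, level(C)=2, enqueue
    B->E: in-degree(E)=1, level(E)>=2
  process F: level=1
    F->E: in-degree(E)=0, level(E)=2, enqueue
  process A: level=2
  process C: level=2
  process E: level=2
All levels: A:2, B:1, C:2, D:0, E:2, F:1
max level = 2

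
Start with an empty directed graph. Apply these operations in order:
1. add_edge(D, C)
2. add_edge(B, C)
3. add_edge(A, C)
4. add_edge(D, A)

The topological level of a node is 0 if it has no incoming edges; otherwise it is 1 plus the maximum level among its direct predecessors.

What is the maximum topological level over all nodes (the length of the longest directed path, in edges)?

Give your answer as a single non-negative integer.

Op 1: add_edge(D, C). Edges now: 1
Op 2: add_edge(B, C). Edges now: 2
Op 3: add_edge(A, C). Edges now: 3
Op 4: add_edge(D, A). Edges now: 4
Compute levels (Kahn BFS):
  sources (in-degree 0): B, D
  process B: level=0
    B->C: in-degree(C)=2, level(C)>=1
  process D: level=0
    D->A: in-degree(A)=0, level(A)=1, enqueue
    D->C: in-degree(C)=1, level(C)>=1
  process A: level=1
    A->C: in-degree(C)=0, level(C)=2, enqueue
  process C: level=2
All levels: A:1, B:0, C:2, D:0
max level = 2

Answer: 2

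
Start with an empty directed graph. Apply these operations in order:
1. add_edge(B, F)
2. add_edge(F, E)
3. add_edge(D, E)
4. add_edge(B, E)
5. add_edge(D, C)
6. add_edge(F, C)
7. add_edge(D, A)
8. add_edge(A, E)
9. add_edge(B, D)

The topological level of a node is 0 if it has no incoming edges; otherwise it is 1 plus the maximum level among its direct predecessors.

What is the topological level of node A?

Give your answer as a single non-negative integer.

Op 1: add_edge(B, F). Edges now: 1
Op 2: add_edge(F, E). Edges now: 2
Op 3: add_edge(D, E). Edges now: 3
Op 4: add_edge(B, E). Edges now: 4
Op 5: add_edge(D, C). Edges now: 5
Op 6: add_edge(F, C). Edges now: 6
Op 7: add_edge(D, A). Edges now: 7
Op 8: add_edge(A, E). Edges now: 8
Op 9: add_edge(B, D). Edges now: 9
Compute levels (Kahn BFS):
  sources (in-degree 0): B
  process B: level=0
    B->D: in-degree(D)=0, level(D)=1, enqueue
    B->E: in-degree(E)=3, level(E)>=1
    B->F: in-degree(F)=0, level(F)=1, enqueue
  process D: level=1
    D->A: in-degree(A)=0, level(A)=2, enqueue
    D->C: in-degree(C)=1, level(C)>=2
    D->E: in-degree(E)=2, level(E)>=2
  process F: level=1
    F->C: in-degree(C)=0, level(C)=2, enqueue
    F->E: in-degree(E)=1, level(E)>=2
  process A: level=2
    A->E: in-degree(E)=0, level(E)=3, enqueue
  process C: level=2
  process E: level=3
All levels: A:2, B:0, C:2, D:1, E:3, F:1
level(A) = 2

Answer: 2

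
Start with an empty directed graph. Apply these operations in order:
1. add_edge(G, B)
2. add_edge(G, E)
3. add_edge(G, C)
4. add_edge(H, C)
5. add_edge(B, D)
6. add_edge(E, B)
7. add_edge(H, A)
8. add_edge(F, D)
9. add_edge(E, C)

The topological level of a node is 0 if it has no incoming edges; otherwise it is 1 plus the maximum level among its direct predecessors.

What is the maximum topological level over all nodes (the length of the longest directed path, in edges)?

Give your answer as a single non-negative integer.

Answer: 3

Derivation:
Op 1: add_edge(G, B). Edges now: 1
Op 2: add_edge(G, E). Edges now: 2
Op 3: add_edge(G, C). Edges now: 3
Op 4: add_edge(H, C). Edges now: 4
Op 5: add_edge(B, D). Edges now: 5
Op 6: add_edge(E, B). Edges now: 6
Op 7: add_edge(H, A). Edges now: 7
Op 8: add_edge(F, D). Edges now: 8
Op 9: add_edge(E, C). Edges now: 9
Compute levels (Kahn BFS):
  sources (in-degree 0): F, G, H
  process F: level=0
    F->D: in-degree(D)=1, level(D)>=1
  process G: level=0
    G->B: in-degree(B)=1, level(B)>=1
    G->C: in-degree(C)=2, level(C)>=1
    G->E: in-degree(E)=0, level(E)=1, enqueue
  process H: level=0
    H->A: in-degree(A)=0, level(A)=1, enqueue
    H->C: in-degree(C)=1, level(C)>=1
  process E: level=1
    E->B: in-degree(B)=0, level(B)=2, enqueue
    E->C: in-degree(C)=0, level(C)=2, enqueue
  process A: level=1
  process B: level=2
    B->D: in-degree(D)=0, level(D)=3, enqueue
  process C: level=2
  process D: level=3
All levels: A:1, B:2, C:2, D:3, E:1, F:0, G:0, H:0
max level = 3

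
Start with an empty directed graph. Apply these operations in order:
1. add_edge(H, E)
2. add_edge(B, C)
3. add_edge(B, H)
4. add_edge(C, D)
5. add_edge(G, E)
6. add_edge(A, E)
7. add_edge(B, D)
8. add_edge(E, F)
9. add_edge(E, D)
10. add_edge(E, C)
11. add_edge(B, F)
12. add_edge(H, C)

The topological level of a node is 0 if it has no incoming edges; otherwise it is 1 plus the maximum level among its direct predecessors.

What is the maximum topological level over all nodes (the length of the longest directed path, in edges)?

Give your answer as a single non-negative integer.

Op 1: add_edge(H, E). Edges now: 1
Op 2: add_edge(B, C). Edges now: 2
Op 3: add_edge(B, H). Edges now: 3
Op 4: add_edge(C, D). Edges now: 4
Op 5: add_edge(G, E). Edges now: 5
Op 6: add_edge(A, E). Edges now: 6
Op 7: add_edge(B, D). Edges now: 7
Op 8: add_edge(E, F). Edges now: 8
Op 9: add_edge(E, D). Edges now: 9
Op 10: add_edge(E, C). Edges now: 10
Op 11: add_edge(B, F). Edges now: 11
Op 12: add_edge(H, C). Edges now: 12
Compute levels (Kahn BFS):
  sources (in-degree 0): A, B, G
  process A: level=0
    A->E: in-degree(E)=2, level(E)>=1
  process B: level=0
    B->C: in-degree(C)=2, level(C)>=1
    B->D: in-degree(D)=2, level(D)>=1
    B->F: in-degree(F)=1, level(F)>=1
    B->H: in-degree(H)=0, level(H)=1, enqueue
  process G: level=0
    G->E: in-degree(E)=1, level(E)>=1
  process H: level=1
    H->C: in-degree(C)=1, level(C)>=2
    H->E: in-degree(E)=0, level(E)=2, enqueue
  process E: level=2
    E->C: in-degree(C)=0, level(C)=3, enqueue
    E->D: in-degree(D)=1, level(D)>=3
    E->F: in-degree(F)=0, level(F)=3, enqueue
  process C: level=3
    C->D: in-degree(D)=0, level(D)=4, enqueue
  process F: level=3
  process D: level=4
All levels: A:0, B:0, C:3, D:4, E:2, F:3, G:0, H:1
max level = 4

Answer: 4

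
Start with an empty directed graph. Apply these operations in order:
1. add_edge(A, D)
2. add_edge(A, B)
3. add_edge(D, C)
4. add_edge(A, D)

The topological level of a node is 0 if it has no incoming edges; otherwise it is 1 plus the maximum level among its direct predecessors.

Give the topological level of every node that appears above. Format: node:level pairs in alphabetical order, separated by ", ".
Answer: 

Answer: A:0, B:1, C:2, D:1

Derivation:
Op 1: add_edge(A, D). Edges now: 1
Op 2: add_edge(A, B). Edges now: 2
Op 3: add_edge(D, C). Edges now: 3
Op 4: add_edge(A, D) (duplicate, no change). Edges now: 3
Compute levels (Kahn BFS):
  sources (in-degree 0): A
  process A: level=0
    A->B: in-degree(B)=0, level(B)=1, enqueue
    A->D: in-degree(D)=0, level(D)=1, enqueue
  process B: level=1
  process D: level=1
    D->C: in-degree(C)=0, level(C)=2, enqueue
  process C: level=2
All levels: A:0, B:1, C:2, D:1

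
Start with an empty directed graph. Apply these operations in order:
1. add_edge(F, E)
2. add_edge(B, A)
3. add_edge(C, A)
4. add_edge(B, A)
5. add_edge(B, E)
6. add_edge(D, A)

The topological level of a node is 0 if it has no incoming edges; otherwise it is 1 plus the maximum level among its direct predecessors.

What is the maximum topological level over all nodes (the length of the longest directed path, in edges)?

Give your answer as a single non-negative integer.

Op 1: add_edge(F, E). Edges now: 1
Op 2: add_edge(B, A). Edges now: 2
Op 3: add_edge(C, A). Edges now: 3
Op 4: add_edge(B, A) (duplicate, no change). Edges now: 3
Op 5: add_edge(B, E). Edges now: 4
Op 6: add_edge(D, A). Edges now: 5
Compute levels (Kahn BFS):
  sources (in-degree 0): B, C, D, F
  process B: level=0
    B->A: in-degree(A)=2, level(A)>=1
    B->E: in-degree(E)=1, level(E)>=1
  process C: level=0
    C->A: in-degree(A)=1, level(A)>=1
  process D: level=0
    D->A: in-degree(A)=0, level(A)=1, enqueue
  process F: level=0
    F->E: in-degree(E)=0, level(E)=1, enqueue
  process A: level=1
  process E: level=1
All levels: A:1, B:0, C:0, D:0, E:1, F:0
max level = 1

Answer: 1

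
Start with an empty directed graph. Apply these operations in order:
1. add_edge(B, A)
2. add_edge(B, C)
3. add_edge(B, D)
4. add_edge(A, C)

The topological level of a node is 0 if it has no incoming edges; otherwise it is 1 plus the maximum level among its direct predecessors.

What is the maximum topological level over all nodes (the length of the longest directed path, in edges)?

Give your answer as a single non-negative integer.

Answer: 2

Derivation:
Op 1: add_edge(B, A). Edges now: 1
Op 2: add_edge(B, C). Edges now: 2
Op 3: add_edge(B, D). Edges now: 3
Op 4: add_edge(A, C). Edges now: 4
Compute levels (Kahn BFS):
  sources (in-degree 0): B
  process B: level=0
    B->A: in-degree(A)=0, level(A)=1, enqueue
    B->C: in-degree(C)=1, level(C)>=1
    B->D: in-degree(D)=0, level(D)=1, enqueue
  process A: level=1
    A->C: in-degree(C)=0, level(C)=2, enqueue
  process D: level=1
  process C: level=2
All levels: A:1, B:0, C:2, D:1
max level = 2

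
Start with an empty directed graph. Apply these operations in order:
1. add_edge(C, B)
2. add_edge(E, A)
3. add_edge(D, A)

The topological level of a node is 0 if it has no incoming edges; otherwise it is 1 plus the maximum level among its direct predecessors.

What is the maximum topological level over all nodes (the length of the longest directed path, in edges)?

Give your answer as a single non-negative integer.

Answer: 1

Derivation:
Op 1: add_edge(C, B). Edges now: 1
Op 2: add_edge(E, A). Edges now: 2
Op 3: add_edge(D, A). Edges now: 3
Compute levels (Kahn BFS):
  sources (in-degree 0): C, D, E
  process C: level=0
    C->B: in-degree(B)=0, level(B)=1, enqueue
  process D: level=0
    D->A: in-degree(A)=1, level(A)>=1
  process E: level=0
    E->A: in-degree(A)=0, level(A)=1, enqueue
  process B: level=1
  process A: level=1
All levels: A:1, B:1, C:0, D:0, E:0
max level = 1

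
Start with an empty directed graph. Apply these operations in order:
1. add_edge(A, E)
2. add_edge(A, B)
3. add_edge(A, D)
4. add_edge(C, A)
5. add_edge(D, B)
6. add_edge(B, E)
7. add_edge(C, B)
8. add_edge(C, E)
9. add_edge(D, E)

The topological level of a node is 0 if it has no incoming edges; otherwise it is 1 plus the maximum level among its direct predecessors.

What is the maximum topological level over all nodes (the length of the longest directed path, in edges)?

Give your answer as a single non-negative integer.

Op 1: add_edge(A, E). Edges now: 1
Op 2: add_edge(A, B). Edges now: 2
Op 3: add_edge(A, D). Edges now: 3
Op 4: add_edge(C, A). Edges now: 4
Op 5: add_edge(D, B). Edges now: 5
Op 6: add_edge(B, E). Edges now: 6
Op 7: add_edge(C, B). Edges now: 7
Op 8: add_edge(C, E). Edges now: 8
Op 9: add_edge(D, E). Edges now: 9
Compute levels (Kahn BFS):
  sources (in-degree 0): C
  process C: level=0
    C->A: in-degree(A)=0, level(A)=1, enqueue
    C->B: in-degree(B)=2, level(B)>=1
    C->E: in-degree(E)=3, level(E)>=1
  process A: level=1
    A->B: in-degree(B)=1, level(B)>=2
    A->D: in-degree(D)=0, level(D)=2, enqueue
    A->E: in-degree(E)=2, level(E)>=2
  process D: level=2
    D->B: in-degree(B)=0, level(B)=3, enqueue
    D->E: in-degree(E)=1, level(E)>=3
  process B: level=3
    B->E: in-degree(E)=0, level(E)=4, enqueue
  process E: level=4
All levels: A:1, B:3, C:0, D:2, E:4
max level = 4

Answer: 4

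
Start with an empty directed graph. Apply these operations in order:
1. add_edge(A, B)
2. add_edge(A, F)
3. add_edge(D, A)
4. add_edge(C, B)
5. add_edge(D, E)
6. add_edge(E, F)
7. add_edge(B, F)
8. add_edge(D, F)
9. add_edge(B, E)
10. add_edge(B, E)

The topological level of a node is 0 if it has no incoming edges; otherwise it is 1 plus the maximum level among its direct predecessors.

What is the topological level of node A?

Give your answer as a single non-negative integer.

Op 1: add_edge(A, B). Edges now: 1
Op 2: add_edge(A, F). Edges now: 2
Op 3: add_edge(D, A). Edges now: 3
Op 4: add_edge(C, B). Edges now: 4
Op 5: add_edge(D, E). Edges now: 5
Op 6: add_edge(E, F). Edges now: 6
Op 7: add_edge(B, F). Edges now: 7
Op 8: add_edge(D, F). Edges now: 8
Op 9: add_edge(B, E). Edges now: 9
Op 10: add_edge(B, E) (duplicate, no change). Edges now: 9
Compute levels (Kahn BFS):
  sources (in-degree 0): C, D
  process C: level=0
    C->B: in-degree(B)=1, level(B)>=1
  process D: level=0
    D->A: in-degree(A)=0, level(A)=1, enqueue
    D->E: in-degree(E)=1, level(E)>=1
    D->F: in-degree(F)=3, level(F)>=1
  process A: level=1
    A->B: in-degree(B)=0, level(B)=2, enqueue
    A->F: in-degree(F)=2, level(F)>=2
  process B: level=2
    B->E: in-degree(E)=0, level(E)=3, enqueue
    B->F: in-degree(F)=1, level(F)>=3
  process E: level=3
    E->F: in-degree(F)=0, level(F)=4, enqueue
  process F: level=4
All levels: A:1, B:2, C:0, D:0, E:3, F:4
level(A) = 1

Answer: 1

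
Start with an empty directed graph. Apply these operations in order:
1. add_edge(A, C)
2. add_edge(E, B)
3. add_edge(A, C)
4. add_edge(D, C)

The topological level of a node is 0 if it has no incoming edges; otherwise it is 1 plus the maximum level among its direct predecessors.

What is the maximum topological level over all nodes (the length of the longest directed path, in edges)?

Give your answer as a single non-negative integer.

Op 1: add_edge(A, C). Edges now: 1
Op 2: add_edge(E, B). Edges now: 2
Op 3: add_edge(A, C) (duplicate, no change). Edges now: 2
Op 4: add_edge(D, C). Edges now: 3
Compute levels (Kahn BFS):
  sources (in-degree 0): A, D, E
  process A: level=0
    A->C: in-degree(C)=1, level(C)>=1
  process D: level=0
    D->C: in-degree(C)=0, level(C)=1, enqueue
  process E: level=0
    E->B: in-degree(B)=0, level(B)=1, enqueue
  process C: level=1
  process B: level=1
All levels: A:0, B:1, C:1, D:0, E:0
max level = 1

Answer: 1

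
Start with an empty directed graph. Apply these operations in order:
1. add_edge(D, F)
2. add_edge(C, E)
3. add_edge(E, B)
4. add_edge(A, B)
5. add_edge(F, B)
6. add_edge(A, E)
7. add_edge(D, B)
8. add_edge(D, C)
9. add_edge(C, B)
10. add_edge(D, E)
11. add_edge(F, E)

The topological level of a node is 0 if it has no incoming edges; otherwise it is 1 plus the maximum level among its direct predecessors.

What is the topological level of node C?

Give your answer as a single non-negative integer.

Op 1: add_edge(D, F). Edges now: 1
Op 2: add_edge(C, E). Edges now: 2
Op 3: add_edge(E, B). Edges now: 3
Op 4: add_edge(A, B). Edges now: 4
Op 5: add_edge(F, B). Edges now: 5
Op 6: add_edge(A, E). Edges now: 6
Op 7: add_edge(D, B). Edges now: 7
Op 8: add_edge(D, C). Edges now: 8
Op 9: add_edge(C, B). Edges now: 9
Op 10: add_edge(D, E). Edges now: 10
Op 11: add_edge(F, E). Edges now: 11
Compute levels (Kahn BFS):
  sources (in-degree 0): A, D
  process A: level=0
    A->B: in-degree(B)=4, level(B)>=1
    A->E: in-degree(E)=3, level(E)>=1
  process D: level=0
    D->B: in-degree(B)=3, level(B)>=1
    D->C: in-degree(C)=0, level(C)=1, enqueue
    D->E: in-degree(E)=2, level(E)>=1
    D->F: in-degree(F)=0, level(F)=1, enqueue
  process C: level=1
    C->B: in-degree(B)=2, level(B)>=2
    C->E: in-degree(E)=1, level(E)>=2
  process F: level=1
    F->B: in-degree(B)=1, level(B)>=2
    F->E: in-degree(E)=0, level(E)=2, enqueue
  process E: level=2
    E->B: in-degree(B)=0, level(B)=3, enqueue
  process B: level=3
All levels: A:0, B:3, C:1, D:0, E:2, F:1
level(C) = 1

Answer: 1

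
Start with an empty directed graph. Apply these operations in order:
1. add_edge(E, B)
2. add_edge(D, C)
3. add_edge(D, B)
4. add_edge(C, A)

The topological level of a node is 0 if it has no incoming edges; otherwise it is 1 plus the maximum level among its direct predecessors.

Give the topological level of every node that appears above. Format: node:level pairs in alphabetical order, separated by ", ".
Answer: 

Op 1: add_edge(E, B). Edges now: 1
Op 2: add_edge(D, C). Edges now: 2
Op 3: add_edge(D, B). Edges now: 3
Op 4: add_edge(C, A). Edges now: 4
Compute levels (Kahn BFS):
  sources (in-degree 0): D, E
  process D: level=0
    D->B: in-degree(B)=1, level(B)>=1
    D->C: in-degree(C)=0, level(C)=1, enqueue
  process E: level=0
    E->B: in-degree(B)=0, level(B)=1, enqueue
  process C: level=1
    C->A: in-degree(A)=0, level(A)=2, enqueue
  process B: level=1
  process A: level=2
All levels: A:2, B:1, C:1, D:0, E:0

Answer: A:2, B:1, C:1, D:0, E:0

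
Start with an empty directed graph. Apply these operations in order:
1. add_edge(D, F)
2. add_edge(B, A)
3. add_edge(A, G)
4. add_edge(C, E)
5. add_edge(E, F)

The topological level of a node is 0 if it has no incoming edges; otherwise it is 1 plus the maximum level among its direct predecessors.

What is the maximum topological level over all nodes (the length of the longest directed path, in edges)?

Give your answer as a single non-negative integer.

Op 1: add_edge(D, F). Edges now: 1
Op 2: add_edge(B, A). Edges now: 2
Op 3: add_edge(A, G). Edges now: 3
Op 4: add_edge(C, E). Edges now: 4
Op 5: add_edge(E, F). Edges now: 5
Compute levels (Kahn BFS):
  sources (in-degree 0): B, C, D
  process B: level=0
    B->A: in-degree(A)=0, level(A)=1, enqueue
  process C: level=0
    C->E: in-degree(E)=0, level(E)=1, enqueue
  process D: level=0
    D->F: in-degree(F)=1, level(F)>=1
  process A: level=1
    A->G: in-degree(G)=0, level(G)=2, enqueue
  process E: level=1
    E->F: in-degree(F)=0, level(F)=2, enqueue
  process G: level=2
  process F: level=2
All levels: A:1, B:0, C:0, D:0, E:1, F:2, G:2
max level = 2

Answer: 2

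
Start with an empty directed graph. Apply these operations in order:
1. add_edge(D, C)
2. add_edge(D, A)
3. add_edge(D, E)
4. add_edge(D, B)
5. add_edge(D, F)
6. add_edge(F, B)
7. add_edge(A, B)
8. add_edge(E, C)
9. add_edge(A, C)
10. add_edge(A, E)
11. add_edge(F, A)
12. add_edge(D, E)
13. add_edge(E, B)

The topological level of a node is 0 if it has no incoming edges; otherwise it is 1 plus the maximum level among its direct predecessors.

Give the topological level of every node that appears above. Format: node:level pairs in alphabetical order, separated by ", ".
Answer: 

Op 1: add_edge(D, C). Edges now: 1
Op 2: add_edge(D, A). Edges now: 2
Op 3: add_edge(D, E). Edges now: 3
Op 4: add_edge(D, B). Edges now: 4
Op 5: add_edge(D, F). Edges now: 5
Op 6: add_edge(F, B). Edges now: 6
Op 7: add_edge(A, B). Edges now: 7
Op 8: add_edge(E, C). Edges now: 8
Op 9: add_edge(A, C). Edges now: 9
Op 10: add_edge(A, E). Edges now: 10
Op 11: add_edge(F, A). Edges now: 11
Op 12: add_edge(D, E) (duplicate, no change). Edges now: 11
Op 13: add_edge(E, B). Edges now: 12
Compute levels (Kahn BFS):
  sources (in-degree 0): D
  process D: level=0
    D->A: in-degree(A)=1, level(A)>=1
    D->B: in-degree(B)=3, level(B)>=1
    D->C: in-degree(C)=2, level(C)>=1
    D->E: in-degree(E)=1, level(E)>=1
    D->F: in-degree(F)=0, level(F)=1, enqueue
  process F: level=1
    F->A: in-degree(A)=0, level(A)=2, enqueue
    F->B: in-degree(B)=2, level(B)>=2
  process A: level=2
    A->B: in-degree(B)=1, level(B)>=3
    A->C: in-degree(C)=1, level(C)>=3
    A->E: in-degree(E)=0, level(E)=3, enqueue
  process E: level=3
    E->B: in-degree(B)=0, level(B)=4, enqueue
    E->C: in-degree(C)=0, level(C)=4, enqueue
  process B: level=4
  process C: level=4
All levels: A:2, B:4, C:4, D:0, E:3, F:1

Answer: A:2, B:4, C:4, D:0, E:3, F:1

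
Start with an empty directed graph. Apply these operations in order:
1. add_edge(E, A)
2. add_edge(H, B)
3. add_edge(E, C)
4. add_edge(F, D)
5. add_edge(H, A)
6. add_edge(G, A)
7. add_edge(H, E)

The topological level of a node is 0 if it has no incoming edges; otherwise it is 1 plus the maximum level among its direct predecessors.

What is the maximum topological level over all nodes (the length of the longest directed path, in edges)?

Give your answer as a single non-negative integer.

Op 1: add_edge(E, A). Edges now: 1
Op 2: add_edge(H, B). Edges now: 2
Op 3: add_edge(E, C). Edges now: 3
Op 4: add_edge(F, D). Edges now: 4
Op 5: add_edge(H, A). Edges now: 5
Op 6: add_edge(G, A). Edges now: 6
Op 7: add_edge(H, E). Edges now: 7
Compute levels (Kahn BFS):
  sources (in-degree 0): F, G, H
  process F: level=0
    F->D: in-degree(D)=0, level(D)=1, enqueue
  process G: level=0
    G->A: in-degree(A)=2, level(A)>=1
  process H: level=0
    H->A: in-degree(A)=1, level(A)>=1
    H->B: in-degree(B)=0, level(B)=1, enqueue
    H->E: in-degree(E)=0, level(E)=1, enqueue
  process D: level=1
  process B: level=1
  process E: level=1
    E->A: in-degree(A)=0, level(A)=2, enqueue
    E->C: in-degree(C)=0, level(C)=2, enqueue
  process A: level=2
  process C: level=2
All levels: A:2, B:1, C:2, D:1, E:1, F:0, G:0, H:0
max level = 2

Answer: 2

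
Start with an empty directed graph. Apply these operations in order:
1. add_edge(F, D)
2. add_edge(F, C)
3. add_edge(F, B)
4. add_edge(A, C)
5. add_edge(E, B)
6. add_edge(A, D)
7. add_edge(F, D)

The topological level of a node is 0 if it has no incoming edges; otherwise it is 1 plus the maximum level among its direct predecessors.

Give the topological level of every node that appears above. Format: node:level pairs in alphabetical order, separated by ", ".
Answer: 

Op 1: add_edge(F, D). Edges now: 1
Op 2: add_edge(F, C). Edges now: 2
Op 3: add_edge(F, B). Edges now: 3
Op 4: add_edge(A, C). Edges now: 4
Op 5: add_edge(E, B). Edges now: 5
Op 6: add_edge(A, D). Edges now: 6
Op 7: add_edge(F, D) (duplicate, no change). Edges now: 6
Compute levels (Kahn BFS):
  sources (in-degree 0): A, E, F
  process A: level=0
    A->C: in-degree(C)=1, level(C)>=1
    A->D: in-degree(D)=1, level(D)>=1
  process E: level=0
    E->B: in-degree(B)=1, level(B)>=1
  process F: level=0
    F->B: in-degree(B)=0, level(B)=1, enqueue
    F->C: in-degree(C)=0, level(C)=1, enqueue
    F->D: in-degree(D)=0, level(D)=1, enqueue
  process B: level=1
  process C: level=1
  process D: level=1
All levels: A:0, B:1, C:1, D:1, E:0, F:0

Answer: A:0, B:1, C:1, D:1, E:0, F:0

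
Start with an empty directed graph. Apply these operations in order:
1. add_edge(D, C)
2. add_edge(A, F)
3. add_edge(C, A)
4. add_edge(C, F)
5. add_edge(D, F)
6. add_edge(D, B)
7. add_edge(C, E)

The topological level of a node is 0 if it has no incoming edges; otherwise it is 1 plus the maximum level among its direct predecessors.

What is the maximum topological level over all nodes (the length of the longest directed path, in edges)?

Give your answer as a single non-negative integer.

Answer: 3

Derivation:
Op 1: add_edge(D, C). Edges now: 1
Op 2: add_edge(A, F). Edges now: 2
Op 3: add_edge(C, A). Edges now: 3
Op 4: add_edge(C, F). Edges now: 4
Op 5: add_edge(D, F). Edges now: 5
Op 6: add_edge(D, B). Edges now: 6
Op 7: add_edge(C, E). Edges now: 7
Compute levels (Kahn BFS):
  sources (in-degree 0): D
  process D: level=0
    D->B: in-degree(B)=0, level(B)=1, enqueue
    D->C: in-degree(C)=0, level(C)=1, enqueue
    D->F: in-degree(F)=2, level(F)>=1
  process B: level=1
  process C: level=1
    C->A: in-degree(A)=0, level(A)=2, enqueue
    C->E: in-degree(E)=0, level(E)=2, enqueue
    C->F: in-degree(F)=1, level(F)>=2
  process A: level=2
    A->F: in-degree(F)=0, level(F)=3, enqueue
  process E: level=2
  process F: level=3
All levels: A:2, B:1, C:1, D:0, E:2, F:3
max level = 3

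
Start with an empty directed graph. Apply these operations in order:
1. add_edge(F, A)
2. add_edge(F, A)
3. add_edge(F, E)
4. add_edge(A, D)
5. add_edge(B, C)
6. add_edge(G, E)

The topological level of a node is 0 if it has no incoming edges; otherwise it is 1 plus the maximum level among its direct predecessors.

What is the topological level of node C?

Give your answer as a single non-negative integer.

Op 1: add_edge(F, A). Edges now: 1
Op 2: add_edge(F, A) (duplicate, no change). Edges now: 1
Op 3: add_edge(F, E). Edges now: 2
Op 4: add_edge(A, D). Edges now: 3
Op 5: add_edge(B, C). Edges now: 4
Op 6: add_edge(G, E). Edges now: 5
Compute levels (Kahn BFS):
  sources (in-degree 0): B, F, G
  process B: level=0
    B->C: in-degree(C)=0, level(C)=1, enqueue
  process F: level=0
    F->A: in-degree(A)=0, level(A)=1, enqueue
    F->E: in-degree(E)=1, level(E)>=1
  process G: level=0
    G->E: in-degree(E)=0, level(E)=1, enqueue
  process C: level=1
  process A: level=1
    A->D: in-degree(D)=0, level(D)=2, enqueue
  process E: level=1
  process D: level=2
All levels: A:1, B:0, C:1, D:2, E:1, F:0, G:0
level(C) = 1

Answer: 1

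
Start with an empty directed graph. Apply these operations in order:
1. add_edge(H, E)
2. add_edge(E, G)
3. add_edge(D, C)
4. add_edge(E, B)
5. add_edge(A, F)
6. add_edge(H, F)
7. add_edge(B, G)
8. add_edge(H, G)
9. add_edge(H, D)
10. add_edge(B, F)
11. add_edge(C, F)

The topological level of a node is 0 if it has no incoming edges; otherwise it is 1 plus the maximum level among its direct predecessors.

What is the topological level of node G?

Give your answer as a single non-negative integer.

Answer: 3

Derivation:
Op 1: add_edge(H, E). Edges now: 1
Op 2: add_edge(E, G). Edges now: 2
Op 3: add_edge(D, C). Edges now: 3
Op 4: add_edge(E, B). Edges now: 4
Op 5: add_edge(A, F). Edges now: 5
Op 6: add_edge(H, F). Edges now: 6
Op 7: add_edge(B, G). Edges now: 7
Op 8: add_edge(H, G). Edges now: 8
Op 9: add_edge(H, D). Edges now: 9
Op 10: add_edge(B, F). Edges now: 10
Op 11: add_edge(C, F). Edges now: 11
Compute levels (Kahn BFS):
  sources (in-degree 0): A, H
  process A: level=0
    A->F: in-degree(F)=3, level(F)>=1
  process H: level=0
    H->D: in-degree(D)=0, level(D)=1, enqueue
    H->E: in-degree(E)=0, level(E)=1, enqueue
    H->F: in-degree(F)=2, level(F)>=1
    H->G: in-degree(G)=2, level(G)>=1
  process D: level=1
    D->C: in-degree(C)=0, level(C)=2, enqueue
  process E: level=1
    E->B: in-degree(B)=0, level(B)=2, enqueue
    E->G: in-degree(G)=1, level(G)>=2
  process C: level=2
    C->F: in-degree(F)=1, level(F)>=3
  process B: level=2
    B->F: in-degree(F)=0, level(F)=3, enqueue
    B->G: in-degree(G)=0, level(G)=3, enqueue
  process F: level=3
  process G: level=3
All levels: A:0, B:2, C:2, D:1, E:1, F:3, G:3, H:0
level(G) = 3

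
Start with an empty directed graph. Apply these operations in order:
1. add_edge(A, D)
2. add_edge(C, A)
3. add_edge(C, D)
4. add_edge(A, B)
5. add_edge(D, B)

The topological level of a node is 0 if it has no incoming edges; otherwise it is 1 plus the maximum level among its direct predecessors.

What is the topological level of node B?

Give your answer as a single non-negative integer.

Answer: 3

Derivation:
Op 1: add_edge(A, D). Edges now: 1
Op 2: add_edge(C, A). Edges now: 2
Op 3: add_edge(C, D). Edges now: 3
Op 4: add_edge(A, B). Edges now: 4
Op 5: add_edge(D, B). Edges now: 5
Compute levels (Kahn BFS):
  sources (in-degree 0): C
  process C: level=0
    C->A: in-degree(A)=0, level(A)=1, enqueue
    C->D: in-degree(D)=1, level(D)>=1
  process A: level=1
    A->B: in-degree(B)=1, level(B)>=2
    A->D: in-degree(D)=0, level(D)=2, enqueue
  process D: level=2
    D->B: in-degree(B)=0, level(B)=3, enqueue
  process B: level=3
All levels: A:1, B:3, C:0, D:2
level(B) = 3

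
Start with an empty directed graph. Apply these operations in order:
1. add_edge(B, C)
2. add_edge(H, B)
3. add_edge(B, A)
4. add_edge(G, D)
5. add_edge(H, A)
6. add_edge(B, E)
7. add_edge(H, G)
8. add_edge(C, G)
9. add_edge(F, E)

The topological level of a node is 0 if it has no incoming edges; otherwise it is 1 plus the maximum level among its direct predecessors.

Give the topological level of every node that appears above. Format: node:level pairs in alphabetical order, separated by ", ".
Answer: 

Answer: A:2, B:1, C:2, D:4, E:2, F:0, G:3, H:0

Derivation:
Op 1: add_edge(B, C). Edges now: 1
Op 2: add_edge(H, B). Edges now: 2
Op 3: add_edge(B, A). Edges now: 3
Op 4: add_edge(G, D). Edges now: 4
Op 5: add_edge(H, A). Edges now: 5
Op 6: add_edge(B, E). Edges now: 6
Op 7: add_edge(H, G). Edges now: 7
Op 8: add_edge(C, G). Edges now: 8
Op 9: add_edge(F, E). Edges now: 9
Compute levels (Kahn BFS):
  sources (in-degree 0): F, H
  process F: level=0
    F->E: in-degree(E)=1, level(E)>=1
  process H: level=0
    H->A: in-degree(A)=1, level(A)>=1
    H->B: in-degree(B)=0, level(B)=1, enqueue
    H->G: in-degree(G)=1, level(G)>=1
  process B: level=1
    B->A: in-degree(A)=0, level(A)=2, enqueue
    B->C: in-degree(C)=0, level(C)=2, enqueue
    B->E: in-degree(E)=0, level(E)=2, enqueue
  process A: level=2
  process C: level=2
    C->G: in-degree(G)=0, level(G)=3, enqueue
  process E: level=2
  process G: level=3
    G->D: in-degree(D)=0, level(D)=4, enqueue
  process D: level=4
All levels: A:2, B:1, C:2, D:4, E:2, F:0, G:3, H:0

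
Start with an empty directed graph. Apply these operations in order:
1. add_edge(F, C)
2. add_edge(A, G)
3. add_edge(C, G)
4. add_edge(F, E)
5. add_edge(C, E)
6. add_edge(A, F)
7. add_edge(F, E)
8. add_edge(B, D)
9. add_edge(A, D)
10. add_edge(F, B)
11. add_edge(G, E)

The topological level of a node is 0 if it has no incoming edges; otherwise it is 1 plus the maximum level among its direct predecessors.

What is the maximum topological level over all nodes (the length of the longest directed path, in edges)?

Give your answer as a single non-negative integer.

Op 1: add_edge(F, C). Edges now: 1
Op 2: add_edge(A, G). Edges now: 2
Op 3: add_edge(C, G). Edges now: 3
Op 4: add_edge(F, E). Edges now: 4
Op 5: add_edge(C, E). Edges now: 5
Op 6: add_edge(A, F). Edges now: 6
Op 7: add_edge(F, E) (duplicate, no change). Edges now: 6
Op 8: add_edge(B, D). Edges now: 7
Op 9: add_edge(A, D). Edges now: 8
Op 10: add_edge(F, B). Edges now: 9
Op 11: add_edge(G, E). Edges now: 10
Compute levels (Kahn BFS):
  sources (in-degree 0): A
  process A: level=0
    A->D: in-degree(D)=1, level(D)>=1
    A->F: in-degree(F)=0, level(F)=1, enqueue
    A->G: in-degree(G)=1, level(G)>=1
  process F: level=1
    F->B: in-degree(B)=0, level(B)=2, enqueue
    F->C: in-degree(C)=0, level(C)=2, enqueue
    F->E: in-degree(E)=2, level(E)>=2
  process B: level=2
    B->D: in-degree(D)=0, level(D)=3, enqueue
  process C: level=2
    C->E: in-degree(E)=1, level(E)>=3
    C->G: in-degree(G)=0, level(G)=3, enqueue
  process D: level=3
  process G: level=3
    G->E: in-degree(E)=0, level(E)=4, enqueue
  process E: level=4
All levels: A:0, B:2, C:2, D:3, E:4, F:1, G:3
max level = 4

Answer: 4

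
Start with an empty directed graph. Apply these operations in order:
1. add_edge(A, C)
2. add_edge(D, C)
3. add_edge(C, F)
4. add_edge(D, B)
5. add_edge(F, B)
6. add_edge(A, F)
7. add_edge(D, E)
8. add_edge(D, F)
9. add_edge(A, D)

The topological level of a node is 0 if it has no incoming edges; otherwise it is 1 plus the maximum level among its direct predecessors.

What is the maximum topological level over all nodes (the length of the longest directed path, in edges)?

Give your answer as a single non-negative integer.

Op 1: add_edge(A, C). Edges now: 1
Op 2: add_edge(D, C). Edges now: 2
Op 3: add_edge(C, F). Edges now: 3
Op 4: add_edge(D, B). Edges now: 4
Op 5: add_edge(F, B). Edges now: 5
Op 6: add_edge(A, F). Edges now: 6
Op 7: add_edge(D, E). Edges now: 7
Op 8: add_edge(D, F). Edges now: 8
Op 9: add_edge(A, D). Edges now: 9
Compute levels (Kahn BFS):
  sources (in-degree 0): A
  process A: level=0
    A->C: in-degree(C)=1, level(C)>=1
    A->D: in-degree(D)=0, level(D)=1, enqueue
    A->F: in-degree(F)=2, level(F)>=1
  process D: level=1
    D->B: in-degree(B)=1, level(B)>=2
    D->C: in-degree(C)=0, level(C)=2, enqueue
    D->E: in-degree(E)=0, level(E)=2, enqueue
    D->F: in-degree(F)=1, level(F)>=2
  process C: level=2
    C->F: in-degree(F)=0, level(F)=3, enqueue
  process E: level=2
  process F: level=3
    F->B: in-degree(B)=0, level(B)=4, enqueue
  process B: level=4
All levels: A:0, B:4, C:2, D:1, E:2, F:3
max level = 4

Answer: 4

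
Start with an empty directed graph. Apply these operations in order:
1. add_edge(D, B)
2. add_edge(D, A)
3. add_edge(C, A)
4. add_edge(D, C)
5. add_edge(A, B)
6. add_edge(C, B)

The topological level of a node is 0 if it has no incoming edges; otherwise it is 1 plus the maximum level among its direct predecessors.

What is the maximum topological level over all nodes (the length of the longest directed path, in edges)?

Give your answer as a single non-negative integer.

Answer: 3

Derivation:
Op 1: add_edge(D, B). Edges now: 1
Op 2: add_edge(D, A). Edges now: 2
Op 3: add_edge(C, A). Edges now: 3
Op 4: add_edge(D, C). Edges now: 4
Op 5: add_edge(A, B). Edges now: 5
Op 6: add_edge(C, B). Edges now: 6
Compute levels (Kahn BFS):
  sources (in-degree 0): D
  process D: level=0
    D->A: in-degree(A)=1, level(A)>=1
    D->B: in-degree(B)=2, level(B)>=1
    D->C: in-degree(C)=0, level(C)=1, enqueue
  process C: level=1
    C->A: in-degree(A)=0, level(A)=2, enqueue
    C->B: in-degree(B)=1, level(B)>=2
  process A: level=2
    A->B: in-degree(B)=0, level(B)=3, enqueue
  process B: level=3
All levels: A:2, B:3, C:1, D:0
max level = 3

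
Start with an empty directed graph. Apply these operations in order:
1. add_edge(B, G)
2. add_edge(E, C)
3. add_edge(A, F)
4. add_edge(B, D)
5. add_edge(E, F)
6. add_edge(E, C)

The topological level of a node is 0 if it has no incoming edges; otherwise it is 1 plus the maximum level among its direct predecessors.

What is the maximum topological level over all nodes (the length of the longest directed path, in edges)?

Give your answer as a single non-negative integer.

Answer: 1

Derivation:
Op 1: add_edge(B, G). Edges now: 1
Op 2: add_edge(E, C). Edges now: 2
Op 3: add_edge(A, F). Edges now: 3
Op 4: add_edge(B, D). Edges now: 4
Op 5: add_edge(E, F). Edges now: 5
Op 6: add_edge(E, C) (duplicate, no change). Edges now: 5
Compute levels (Kahn BFS):
  sources (in-degree 0): A, B, E
  process A: level=0
    A->F: in-degree(F)=1, level(F)>=1
  process B: level=0
    B->D: in-degree(D)=0, level(D)=1, enqueue
    B->G: in-degree(G)=0, level(G)=1, enqueue
  process E: level=0
    E->C: in-degree(C)=0, level(C)=1, enqueue
    E->F: in-degree(F)=0, level(F)=1, enqueue
  process D: level=1
  process G: level=1
  process C: level=1
  process F: level=1
All levels: A:0, B:0, C:1, D:1, E:0, F:1, G:1
max level = 1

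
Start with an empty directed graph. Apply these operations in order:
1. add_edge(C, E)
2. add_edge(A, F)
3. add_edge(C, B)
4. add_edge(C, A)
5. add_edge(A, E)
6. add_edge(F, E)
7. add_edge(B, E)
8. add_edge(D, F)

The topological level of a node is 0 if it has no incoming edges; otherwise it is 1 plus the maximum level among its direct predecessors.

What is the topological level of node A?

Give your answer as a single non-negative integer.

Answer: 1

Derivation:
Op 1: add_edge(C, E). Edges now: 1
Op 2: add_edge(A, F). Edges now: 2
Op 3: add_edge(C, B). Edges now: 3
Op 4: add_edge(C, A). Edges now: 4
Op 5: add_edge(A, E). Edges now: 5
Op 6: add_edge(F, E). Edges now: 6
Op 7: add_edge(B, E). Edges now: 7
Op 8: add_edge(D, F). Edges now: 8
Compute levels (Kahn BFS):
  sources (in-degree 0): C, D
  process C: level=0
    C->A: in-degree(A)=0, level(A)=1, enqueue
    C->B: in-degree(B)=0, level(B)=1, enqueue
    C->E: in-degree(E)=3, level(E)>=1
  process D: level=0
    D->F: in-degree(F)=1, level(F)>=1
  process A: level=1
    A->E: in-degree(E)=2, level(E)>=2
    A->F: in-degree(F)=0, level(F)=2, enqueue
  process B: level=1
    B->E: in-degree(E)=1, level(E)>=2
  process F: level=2
    F->E: in-degree(E)=0, level(E)=3, enqueue
  process E: level=3
All levels: A:1, B:1, C:0, D:0, E:3, F:2
level(A) = 1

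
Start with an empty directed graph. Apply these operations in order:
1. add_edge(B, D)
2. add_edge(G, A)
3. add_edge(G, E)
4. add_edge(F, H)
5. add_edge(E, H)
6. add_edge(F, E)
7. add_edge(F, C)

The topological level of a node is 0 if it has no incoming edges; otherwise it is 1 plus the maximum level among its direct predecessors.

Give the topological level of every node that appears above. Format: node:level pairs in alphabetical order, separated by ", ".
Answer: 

Op 1: add_edge(B, D). Edges now: 1
Op 2: add_edge(G, A). Edges now: 2
Op 3: add_edge(G, E). Edges now: 3
Op 4: add_edge(F, H). Edges now: 4
Op 5: add_edge(E, H). Edges now: 5
Op 6: add_edge(F, E). Edges now: 6
Op 7: add_edge(F, C). Edges now: 7
Compute levels (Kahn BFS):
  sources (in-degree 0): B, F, G
  process B: level=0
    B->D: in-degree(D)=0, level(D)=1, enqueue
  process F: level=0
    F->C: in-degree(C)=0, level(C)=1, enqueue
    F->E: in-degree(E)=1, level(E)>=1
    F->H: in-degree(H)=1, level(H)>=1
  process G: level=0
    G->A: in-degree(A)=0, level(A)=1, enqueue
    G->E: in-degree(E)=0, level(E)=1, enqueue
  process D: level=1
  process C: level=1
  process A: level=1
  process E: level=1
    E->H: in-degree(H)=0, level(H)=2, enqueue
  process H: level=2
All levels: A:1, B:0, C:1, D:1, E:1, F:0, G:0, H:2

Answer: A:1, B:0, C:1, D:1, E:1, F:0, G:0, H:2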